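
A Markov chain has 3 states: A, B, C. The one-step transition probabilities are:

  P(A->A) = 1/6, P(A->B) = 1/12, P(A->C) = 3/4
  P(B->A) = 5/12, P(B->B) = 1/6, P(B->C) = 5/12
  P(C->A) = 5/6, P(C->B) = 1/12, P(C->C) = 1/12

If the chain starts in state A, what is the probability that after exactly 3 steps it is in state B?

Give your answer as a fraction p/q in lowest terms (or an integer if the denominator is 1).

Computing P^3 by repeated multiplication:
P^1 =
  A: [1/6, 1/12, 3/4]
  B: [5/12, 1/6, 5/12]
  C: [5/6, 1/12, 1/12]
P^2 =
  A: [11/16, 13/144, 2/9]
  B: [35/72, 7/72, 5/12]
  C: [35/144, 13/144, 2/3]
P^3 =
  A: [583/1728, 157/1728, 247/432]
  B: [15/32, 79/864, 95/216]
  C: [365/576, 157/1728, 119/432]

(P^3)[A -> B] = 157/1728

Answer: 157/1728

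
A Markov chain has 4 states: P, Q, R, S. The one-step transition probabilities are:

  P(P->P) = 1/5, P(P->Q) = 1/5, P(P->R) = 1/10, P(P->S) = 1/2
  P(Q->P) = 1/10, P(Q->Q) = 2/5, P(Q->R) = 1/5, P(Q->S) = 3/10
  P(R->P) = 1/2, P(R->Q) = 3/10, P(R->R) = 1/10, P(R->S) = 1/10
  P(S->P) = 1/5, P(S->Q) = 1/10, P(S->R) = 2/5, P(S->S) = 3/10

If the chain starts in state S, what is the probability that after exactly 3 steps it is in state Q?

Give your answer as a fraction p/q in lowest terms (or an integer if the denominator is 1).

Answer: 6/25

Derivation:
Computing P^3 by repeated multiplication:
P^1 =
  P: [1/5, 1/5, 1/10, 1/2]
  Q: [1/10, 2/5, 1/5, 3/10]
  R: [1/2, 3/10, 1/10, 1/10]
  S: [1/5, 1/10, 2/5, 3/10]
P^2 =
  P: [21/100, 1/5, 27/100, 8/25]
  Q: [11/50, 27/100, 23/100, 7/25]
  R: [1/5, 13/50, 4/25, 19/50]
  S: [31/100, 23/100, 1/5, 13/50]
P^3 =
  P: [261/1000, 47/200, 27/125, 36/125]
  Q: [121/500, 249/1000, 211/1000, 149/500]
  R: [111/500, 23/100, 6/25, 77/250]
  S: [237/1000, 6/25, 201/1000, 161/500]

(P^3)[S -> Q] = 6/25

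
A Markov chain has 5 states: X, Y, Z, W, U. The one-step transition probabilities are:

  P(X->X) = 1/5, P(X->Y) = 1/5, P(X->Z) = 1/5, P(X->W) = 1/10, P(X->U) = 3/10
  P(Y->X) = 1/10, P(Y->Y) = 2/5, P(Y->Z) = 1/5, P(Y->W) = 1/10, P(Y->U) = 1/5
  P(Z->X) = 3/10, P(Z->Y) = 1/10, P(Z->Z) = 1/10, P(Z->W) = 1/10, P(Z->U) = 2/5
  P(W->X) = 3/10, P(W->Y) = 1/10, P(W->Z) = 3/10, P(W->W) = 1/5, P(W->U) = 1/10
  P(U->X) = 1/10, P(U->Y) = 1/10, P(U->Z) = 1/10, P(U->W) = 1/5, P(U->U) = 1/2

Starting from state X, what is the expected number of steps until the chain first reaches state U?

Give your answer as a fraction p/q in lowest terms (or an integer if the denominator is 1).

Let h_i = expected steps to first reach U from state i.
Boundary: h_U = 0.
First-step equations for the other states:
  h_X = 1 + 1/5*h_X + 1/5*h_Y + 1/5*h_Z + 1/10*h_W + 3/10*h_U
  h_Y = 1 + 1/10*h_X + 2/5*h_Y + 1/5*h_Z + 1/10*h_W + 1/5*h_U
  h_Z = 1 + 3/10*h_X + 1/10*h_Y + 1/10*h_Z + 1/10*h_W + 2/5*h_U
  h_W = 1 + 3/10*h_X + 1/10*h_Y + 3/10*h_Z + 1/5*h_W + 1/10*h_U

Substituting h_U = 0 and rearranging gives the linear system (I - Q) h = 1:
  [4/5, -1/5, -1/5, -1/10] . (h_X, h_Y, h_Z, h_W) = 1
  [-1/10, 3/5, -1/5, -1/10] . (h_X, h_Y, h_Z, h_W) = 1
  [-3/10, -1/10, 9/10, -1/10] . (h_X, h_Y, h_Z, h_W) = 1
  [-3/10, -1/10, -3/10, 4/5] . (h_X, h_Y, h_Z, h_W) = 1

Solving yields:
  h_X = 330/91
  h_Y = 1485/364
  h_Z = 1185/364
  h_W = 395/91

Starting state is X, so the expected hitting time is h_X = 330/91.

Answer: 330/91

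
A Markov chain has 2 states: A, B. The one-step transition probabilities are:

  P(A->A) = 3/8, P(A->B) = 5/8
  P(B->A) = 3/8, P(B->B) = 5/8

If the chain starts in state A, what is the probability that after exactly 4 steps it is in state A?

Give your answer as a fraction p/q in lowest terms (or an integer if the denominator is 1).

Computing P^4 by repeated multiplication:
P^1 =
  A: [3/8, 5/8]
  B: [3/8, 5/8]
P^2 =
  A: [3/8, 5/8]
  B: [3/8, 5/8]
P^3 =
  A: [3/8, 5/8]
  B: [3/8, 5/8]
P^4 =
  A: [3/8, 5/8]
  B: [3/8, 5/8]

(P^4)[A -> A] = 3/8

Answer: 3/8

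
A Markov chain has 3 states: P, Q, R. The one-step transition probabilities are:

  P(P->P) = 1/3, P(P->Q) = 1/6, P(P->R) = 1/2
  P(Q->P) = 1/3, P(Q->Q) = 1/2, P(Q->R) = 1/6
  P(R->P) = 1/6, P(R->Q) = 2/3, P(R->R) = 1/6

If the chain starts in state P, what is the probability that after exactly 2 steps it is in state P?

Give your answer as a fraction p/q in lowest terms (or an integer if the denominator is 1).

Computing P^2 by repeated multiplication:
P^1 =
  P: [1/3, 1/6, 1/2]
  Q: [1/3, 1/2, 1/6]
  R: [1/6, 2/3, 1/6]
P^2 =
  P: [1/4, 17/36, 5/18]
  Q: [11/36, 5/12, 5/18]
  R: [11/36, 17/36, 2/9]

(P^2)[P -> P] = 1/4

Answer: 1/4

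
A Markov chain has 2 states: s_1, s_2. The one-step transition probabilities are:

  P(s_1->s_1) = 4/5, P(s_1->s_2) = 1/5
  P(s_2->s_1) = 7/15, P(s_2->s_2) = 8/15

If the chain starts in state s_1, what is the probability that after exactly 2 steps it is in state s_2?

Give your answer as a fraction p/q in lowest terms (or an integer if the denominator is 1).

Answer: 4/15

Derivation:
Computing P^2 by repeated multiplication:
P^1 =
  s_1: [4/5, 1/5]
  s_2: [7/15, 8/15]
P^2 =
  s_1: [11/15, 4/15]
  s_2: [28/45, 17/45]

(P^2)[s_1 -> s_2] = 4/15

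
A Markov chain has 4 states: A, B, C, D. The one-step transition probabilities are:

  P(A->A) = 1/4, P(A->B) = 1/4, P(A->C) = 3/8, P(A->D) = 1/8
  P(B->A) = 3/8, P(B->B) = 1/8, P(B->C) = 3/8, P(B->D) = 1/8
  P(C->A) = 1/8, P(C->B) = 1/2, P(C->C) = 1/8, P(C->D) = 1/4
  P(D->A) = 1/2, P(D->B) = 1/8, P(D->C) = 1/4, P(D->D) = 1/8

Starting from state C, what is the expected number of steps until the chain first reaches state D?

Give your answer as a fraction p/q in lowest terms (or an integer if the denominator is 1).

Answer: 72/13

Derivation:
Let h_i = expected steps to first reach D from state i.
Boundary: h_D = 0.
First-step equations for the other states:
  h_A = 1 + 1/4*h_A + 1/4*h_B + 3/8*h_C + 1/8*h_D
  h_B = 1 + 3/8*h_A + 1/8*h_B + 3/8*h_C + 1/8*h_D
  h_C = 1 + 1/8*h_A + 1/2*h_B + 1/8*h_C + 1/4*h_D

Substituting h_D = 0 and rearranging gives the linear system (I - Q) h = 1:
  [3/4, -1/4, -3/8] . (h_A, h_B, h_C) = 1
  [-3/8, 7/8, -3/8] . (h_A, h_B, h_C) = 1
  [-1/8, -1/2, 7/8] . (h_A, h_B, h_C) = 1

Solving yields:
  h_A = 80/13
  h_B = 80/13
  h_C = 72/13

Starting state is C, so the expected hitting time is h_C = 72/13.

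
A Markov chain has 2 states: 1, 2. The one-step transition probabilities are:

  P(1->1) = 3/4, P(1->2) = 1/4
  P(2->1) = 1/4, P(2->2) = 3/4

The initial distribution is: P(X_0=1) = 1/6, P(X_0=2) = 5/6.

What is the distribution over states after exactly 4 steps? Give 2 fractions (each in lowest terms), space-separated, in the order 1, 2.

Propagating the distribution step by step (d_{t+1} = d_t * P):
d_0 = (1=1/6, 2=5/6)
  d_1[1] = 1/6*3/4 + 5/6*1/4 = 1/3
  d_1[2] = 1/6*1/4 + 5/6*3/4 = 2/3
d_1 = (1=1/3, 2=2/3)
  d_2[1] = 1/3*3/4 + 2/3*1/4 = 5/12
  d_2[2] = 1/3*1/4 + 2/3*3/4 = 7/12
d_2 = (1=5/12, 2=7/12)
  d_3[1] = 5/12*3/4 + 7/12*1/4 = 11/24
  d_3[2] = 5/12*1/4 + 7/12*3/4 = 13/24
d_3 = (1=11/24, 2=13/24)
  d_4[1] = 11/24*3/4 + 13/24*1/4 = 23/48
  d_4[2] = 11/24*1/4 + 13/24*3/4 = 25/48
d_4 = (1=23/48, 2=25/48)

Answer: 23/48 25/48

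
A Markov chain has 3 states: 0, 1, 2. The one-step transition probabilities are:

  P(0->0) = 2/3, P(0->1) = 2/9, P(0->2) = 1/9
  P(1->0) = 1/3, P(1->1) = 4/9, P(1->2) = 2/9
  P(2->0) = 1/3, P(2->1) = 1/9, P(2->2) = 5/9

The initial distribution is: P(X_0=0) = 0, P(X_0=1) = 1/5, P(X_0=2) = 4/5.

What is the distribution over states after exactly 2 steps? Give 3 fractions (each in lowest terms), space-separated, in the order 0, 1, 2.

Propagating the distribution step by step (d_{t+1} = d_t * P):
d_0 = (0=0, 1=1/5, 2=4/5)
  d_1[0] = 0*2/3 + 1/5*1/3 + 4/5*1/3 = 1/3
  d_1[1] = 0*2/9 + 1/5*4/9 + 4/5*1/9 = 8/45
  d_1[2] = 0*1/9 + 1/5*2/9 + 4/5*5/9 = 22/45
d_1 = (0=1/3, 1=8/45, 2=22/45)
  d_2[0] = 1/3*2/3 + 8/45*1/3 + 22/45*1/3 = 4/9
  d_2[1] = 1/3*2/9 + 8/45*4/9 + 22/45*1/9 = 28/135
  d_2[2] = 1/3*1/9 + 8/45*2/9 + 22/45*5/9 = 47/135
d_2 = (0=4/9, 1=28/135, 2=47/135)

Answer: 4/9 28/135 47/135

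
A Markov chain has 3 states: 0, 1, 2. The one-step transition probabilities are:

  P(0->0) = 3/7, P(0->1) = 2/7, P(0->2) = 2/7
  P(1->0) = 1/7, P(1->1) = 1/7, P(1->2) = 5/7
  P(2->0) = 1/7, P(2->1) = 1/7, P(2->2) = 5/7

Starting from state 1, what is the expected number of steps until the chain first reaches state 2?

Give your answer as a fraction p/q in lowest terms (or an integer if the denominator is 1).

Answer: 35/22

Derivation:
Let h_i = expected steps to first reach 2 from state i.
Boundary: h_2 = 0.
First-step equations for the other states:
  h_0 = 1 + 3/7*h_0 + 2/7*h_1 + 2/7*h_2
  h_1 = 1 + 1/7*h_0 + 1/7*h_1 + 5/7*h_2

Substituting h_2 = 0 and rearranging gives the linear system (I - Q) h = 1:
  [4/7, -2/7] . (h_0, h_1) = 1
  [-1/7, 6/7] . (h_0, h_1) = 1

Solving yields:
  h_0 = 28/11
  h_1 = 35/22

Starting state is 1, so the expected hitting time is h_1 = 35/22.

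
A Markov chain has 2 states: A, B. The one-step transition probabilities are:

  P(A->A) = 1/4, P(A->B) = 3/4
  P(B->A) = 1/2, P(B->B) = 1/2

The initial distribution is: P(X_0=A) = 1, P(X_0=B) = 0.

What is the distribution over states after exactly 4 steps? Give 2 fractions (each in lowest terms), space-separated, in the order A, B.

Answer: 103/256 153/256

Derivation:
Propagating the distribution step by step (d_{t+1} = d_t * P):
d_0 = (A=1, B=0)
  d_1[A] = 1*1/4 + 0*1/2 = 1/4
  d_1[B] = 1*3/4 + 0*1/2 = 3/4
d_1 = (A=1/4, B=3/4)
  d_2[A] = 1/4*1/4 + 3/4*1/2 = 7/16
  d_2[B] = 1/4*3/4 + 3/4*1/2 = 9/16
d_2 = (A=7/16, B=9/16)
  d_3[A] = 7/16*1/4 + 9/16*1/2 = 25/64
  d_3[B] = 7/16*3/4 + 9/16*1/2 = 39/64
d_3 = (A=25/64, B=39/64)
  d_4[A] = 25/64*1/4 + 39/64*1/2 = 103/256
  d_4[B] = 25/64*3/4 + 39/64*1/2 = 153/256
d_4 = (A=103/256, B=153/256)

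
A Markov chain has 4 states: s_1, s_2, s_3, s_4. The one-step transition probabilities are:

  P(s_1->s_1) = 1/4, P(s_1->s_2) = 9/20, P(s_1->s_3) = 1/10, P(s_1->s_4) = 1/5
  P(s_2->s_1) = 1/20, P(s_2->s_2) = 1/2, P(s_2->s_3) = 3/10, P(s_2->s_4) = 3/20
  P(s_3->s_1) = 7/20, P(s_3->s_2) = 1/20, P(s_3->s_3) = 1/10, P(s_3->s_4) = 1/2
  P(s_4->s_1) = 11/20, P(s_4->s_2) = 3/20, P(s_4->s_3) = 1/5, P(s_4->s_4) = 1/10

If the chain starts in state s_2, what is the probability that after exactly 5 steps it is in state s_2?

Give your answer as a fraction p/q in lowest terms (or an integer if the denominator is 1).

Computing P^5 by repeated multiplication:
P^1 =
  s_1: [1/4, 9/20, 1/10, 1/5]
  s_2: [1/20, 1/2, 3/10, 3/20]
  s_3: [7/20, 1/20, 1/10, 1/2]
  s_4: [11/20, 3/20, 1/5, 1/10]
P^2 =
  s_1: [23/100, 149/400, 21/100, 3/16]
  s_2: [9/40, 31/100, 43/200, 1/4]
  s_3: [2/5, 21/80, 4/25, 71/400]
  s_4: [27/100, 139/400, 7/50, 97/400]
P^3 =
  s_1: [1011/4000, 2627/8000, 773/4000, 361/1600]
  s_2: [569/2000, 609/2000, 187/1000, 28/125]
  s_3: [1067/4000, 2767/8000, 681/4000, 1737/8000]
  s_4: [1069/4000, 2709/8000, 31/160, 1603/8000]
P^4 =
  s_1: [21707/80000, 51429/160000, 15059/80000, 35039/160000]
  s_2: [11/40, 12929/40000, 1833/10000, 8739/40000]
  s_3: [21039/80000, 53449/160000, 15271/80000, 33931/160000]
  s_4: [20941/80000, 52691/160000, 15021/80000, 7077/32000]
P^5 =
  s_1: [432377/1600000, 1040251/3200000, 297897/1600000, 699201/3200000]
  s_2: [107691/400000, 261839/800000, 74597/400000, 34717/160000]
  s_3: [425437/1600000, 1045527/3200000, 300829/1600000, 701941/3200000]
  s_4: [86163/320000, 208009/640000, 300767/1600000, 696791/3200000]

(P^5)[s_2 -> s_2] = 261839/800000

Answer: 261839/800000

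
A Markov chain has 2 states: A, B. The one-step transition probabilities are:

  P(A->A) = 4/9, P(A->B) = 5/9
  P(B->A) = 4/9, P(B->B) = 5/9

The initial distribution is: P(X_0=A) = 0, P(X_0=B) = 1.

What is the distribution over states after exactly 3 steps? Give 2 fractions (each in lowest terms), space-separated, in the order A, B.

Propagating the distribution step by step (d_{t+1} = d_t * P):
d_0 = (A=0, B=1)
  d_1[A] = 0*4/9 + 1*4/9 = 4/9
  d_1[B] = 0*5/9 + 1*5/9 = 5/9
d_1 = (A=4/9, B=5/9)
  d_2[A] = 4/9*4/9 + 5/9*4/9 = 4/9
  d_2[B] = 4/9*5/9 + 5/9*5/9 = 5/9
d_2 = (A=4/9, B=5/9)
  d_3[A] = 4/9*4/9 + 5/9*4/9 = 4/9
  d_3[B] = 4/9*5/9 + 5/9*5/9 = 5/9
d_3 = (A=4/9, B=5/9)

Answer: 4/9 5/9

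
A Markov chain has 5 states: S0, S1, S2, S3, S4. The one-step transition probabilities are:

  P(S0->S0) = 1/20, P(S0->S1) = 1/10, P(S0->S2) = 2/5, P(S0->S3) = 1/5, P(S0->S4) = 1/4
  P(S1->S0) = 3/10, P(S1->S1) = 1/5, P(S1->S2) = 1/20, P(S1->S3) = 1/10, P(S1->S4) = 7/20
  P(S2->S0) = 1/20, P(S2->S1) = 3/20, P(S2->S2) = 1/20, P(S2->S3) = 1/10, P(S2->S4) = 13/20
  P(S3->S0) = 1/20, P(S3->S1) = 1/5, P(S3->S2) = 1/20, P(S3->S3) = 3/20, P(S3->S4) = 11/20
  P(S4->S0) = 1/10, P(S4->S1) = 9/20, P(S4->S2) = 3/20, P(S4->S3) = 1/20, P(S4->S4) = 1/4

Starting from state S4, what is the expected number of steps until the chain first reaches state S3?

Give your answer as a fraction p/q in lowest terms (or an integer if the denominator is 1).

Let h_i = expected steps to first reach S3 from state i.
Boundary: h_S3 = 0.
First-step equations for the other states:
  h_S0 = 1 + 1/20*h_S0 + 1/10*h_S1 + 2/5*h_S2 + 1/5*h_S3 + 1/4*h_S4
  h_S1 = 1 + 3/10*h_S0 + 1/5*h_S1 + 1/20*h_S2 + 1/10*h_S3 + 7/20*h_S4
  h_S2 = 1 + 1/20*h_S0 + 3/20*h_S1 + 1/20*h_S2 + 1/10*h_S3 + 13/20*h_S4
  h_S4 = 1 + 1/10*h_S0 + 9/20*h_S1 + 3/20*h_S2 + 1/20*h_S3 + 1/4*h_S4

Substituting h_S3 = 0 and rearranging gives the linear system (I - Q) h = 1:
  [19/20, -1/10, -2/5, -1/4] . (h_S0, h_S1, h_S2, h_S4) = 1
  [-3/10, 4/5, -1/20, -7/20] . (h_S0, h_S1, h_S2, h_S4) = 1
  [-1/20, -3/20, 19/20, -13/20] . (h_S0, h_S1, h_S2, h_S4) = 1
  [-1/10, -9/20, -3/20, 3/4] . (h_S0, h_S1, h_S2, h_S4) = 1

Solving yields:
  h_S0 = 212080/22607
  h_S1 = 229160/22607
  h_S2 = 237720/22607
  h_S4 = 140/13

Starting state is S4, so the expected hitting time is h_S4 = 140/13.

Answer: 140/13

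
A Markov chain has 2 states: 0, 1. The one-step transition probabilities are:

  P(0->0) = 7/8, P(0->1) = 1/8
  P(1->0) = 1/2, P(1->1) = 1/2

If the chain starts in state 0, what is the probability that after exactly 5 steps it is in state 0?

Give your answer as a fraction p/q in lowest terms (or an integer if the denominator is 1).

Answer: 26263/32768

Derivation:
Computing P^5 by repeated multiplication:
P^1 =
  0: [7/8, 1/8]
  1: [1/2, 1/2]
P^2 =
  0: [53/64, 11/64]
  1: [11/16, 5/16]
P^3 =
  0: [415/512, 97/512]
  1: [97/128, 31/128]
P^4 =
  0: [3293/4096, 803/4096]
  1: [803/1024, 221/1024]
P^5 =
  0: [26263/32768, 6505/32768]
  1: [6505/8192, 1687/8192]

(P^5)[0 -> 0] = 26263/32768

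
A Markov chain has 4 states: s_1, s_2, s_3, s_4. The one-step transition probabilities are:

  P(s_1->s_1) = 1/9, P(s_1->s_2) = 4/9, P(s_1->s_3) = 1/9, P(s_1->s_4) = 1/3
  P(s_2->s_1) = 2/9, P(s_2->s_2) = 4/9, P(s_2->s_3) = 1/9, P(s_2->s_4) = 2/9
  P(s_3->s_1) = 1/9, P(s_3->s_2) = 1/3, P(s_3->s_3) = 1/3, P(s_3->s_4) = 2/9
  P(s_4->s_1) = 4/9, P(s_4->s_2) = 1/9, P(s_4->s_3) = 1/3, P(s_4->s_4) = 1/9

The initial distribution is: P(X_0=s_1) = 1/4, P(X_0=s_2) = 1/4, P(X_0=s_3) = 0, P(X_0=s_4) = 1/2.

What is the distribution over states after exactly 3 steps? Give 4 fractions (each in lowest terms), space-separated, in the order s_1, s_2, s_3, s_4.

Propagating the distribution step by step (d_{t+1} = d_t * P):
d_0 = (s_1=1/4, s_2=1/4, s_3=0, s_4=1/2)
  d_1[s_1] = 1/4*1/9 + 1/4*2/9 + 0*1/9 + 1/2*4/9 = 11/36
  d_1[s_2] = 1/4*4/9 + 1/4*4/9 + 0*1/3 + 1/2*1/9 = 5/18
  d_1[s_3] = 1/4*1/9 + 1/4*1/9 + 0*1/3 + 1/2*1/3 = 2/9
  d_1[s_4] = 1/4*1/3 + 1/4*2/9 + 0*2/9 + 1/2*1/9 = 7/36
d_1 = (s_1=11/36, s_2=5/18, s_3=2/9, s_4=7/36)
  d_2[s_1] = 11/36*1/9 + 5/18*2/9 + 2/9*1/9 + 7/36*4/9 = 67/324
  d_2[s_2] = 11/36*4/9 + 5/18*4/9 + 2/9*1/3 + 7/36*1/9 = 115/324
  d_2[s_3] = 11/36*1/9 + 5/18*1/9 + 2/9*1/3 + 7/36*1/3 = 11/54
  d_2[s_4] = 11/36*1/3 + 5/18*2/9 + 2/9*2/9 + 7/36*1/9 = 19/81
d_2 = (s_1=67/324, s_2=115/324, s_3=11/54, s_4=19/81)
  d_3[s_1] = 67/324*1/9 + 115/324*2/9 + 11/54*1/9 + 19/81*4/9 = 667/2916
  d_3[s_2] = 67/324*4/9 + 115/324*4/9 + 11/54*1/3 + 19/81*1/9 = 167/486
  d_3[s_3] = 67/324*1/9 + 115/324*1/9 + 11/54*1/3 + 19/81*1/3 = 152/729
  d_3[s_4] = 67/324*1/3 + 115/324*2/9 + 11/54*2/9 + 19/81*1/9 = 71/324
d_3 = (s_1=667/2916, s_2=167/486, s_3=152/729, s_4=71/324)

Answer: 667/2916 167/486 152/729 71/324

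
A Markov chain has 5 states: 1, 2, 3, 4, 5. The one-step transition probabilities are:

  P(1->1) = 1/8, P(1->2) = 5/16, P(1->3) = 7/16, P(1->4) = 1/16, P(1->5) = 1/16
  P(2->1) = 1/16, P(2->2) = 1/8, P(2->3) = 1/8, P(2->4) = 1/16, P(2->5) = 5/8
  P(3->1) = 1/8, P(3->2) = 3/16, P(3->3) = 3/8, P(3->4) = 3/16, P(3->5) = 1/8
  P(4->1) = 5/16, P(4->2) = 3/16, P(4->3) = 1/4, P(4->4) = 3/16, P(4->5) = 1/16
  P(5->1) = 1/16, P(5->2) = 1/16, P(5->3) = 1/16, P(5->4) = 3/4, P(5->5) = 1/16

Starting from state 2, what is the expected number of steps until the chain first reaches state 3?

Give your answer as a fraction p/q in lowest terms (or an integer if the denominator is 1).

Answer: 14262/2657

Derivation:
Let h_i = expected steps to first reach 3 from state i.
Boundary: h_3 = 0.
First-step equations for the other states:
  h_1 = 1 + 1/8*h_1 + 5/16*h_2 + 7/16*h_3 + 1/16*h_4 + 1/16*h_5
  h_2 = 1 + 1/16*h_1 + 1/8*h_2 + 1/8*h_3 + 1/16*h_4 + 5/8*h_5
  h_4 = 1 + 5/16*h_1 + 3/16*h_2 + 1/4*h_3 + 3/16*h_4 + 1/16*h_5
  h_5 = 1 + 1/16*h_1 + 1/16*h_2 + 1/16*h_3 + 3/4*h_4 + 1/16*h_5

Substituting h_3 = 0 and rearranging gives the linear system (I - Q) h = 1:
  [7/8, -5/16, -1/16, -1/16] . (h_1, h_2, h_4, h_5) = 1
  [-1/16, 7/8, -1/16, -5/8] . (h_1, h_2, h_4, h_5) = 1
  [-5/16, -3/16, 13/16, -1/16] . (h_1, h_2, h_4, h_5) = 1
  [-1/16, -1/16, -3/4, 15/16] . (h_1, h_2, h_4, h_5) = 1

Solving yields:
  h_1 = 9916/2657
  h_2 = 14262/2657
  h_4 = 11420/2657
  h_5 = 13582/2657

Starting state is 2, so the expected hitting time is h_2 = 14262/2657.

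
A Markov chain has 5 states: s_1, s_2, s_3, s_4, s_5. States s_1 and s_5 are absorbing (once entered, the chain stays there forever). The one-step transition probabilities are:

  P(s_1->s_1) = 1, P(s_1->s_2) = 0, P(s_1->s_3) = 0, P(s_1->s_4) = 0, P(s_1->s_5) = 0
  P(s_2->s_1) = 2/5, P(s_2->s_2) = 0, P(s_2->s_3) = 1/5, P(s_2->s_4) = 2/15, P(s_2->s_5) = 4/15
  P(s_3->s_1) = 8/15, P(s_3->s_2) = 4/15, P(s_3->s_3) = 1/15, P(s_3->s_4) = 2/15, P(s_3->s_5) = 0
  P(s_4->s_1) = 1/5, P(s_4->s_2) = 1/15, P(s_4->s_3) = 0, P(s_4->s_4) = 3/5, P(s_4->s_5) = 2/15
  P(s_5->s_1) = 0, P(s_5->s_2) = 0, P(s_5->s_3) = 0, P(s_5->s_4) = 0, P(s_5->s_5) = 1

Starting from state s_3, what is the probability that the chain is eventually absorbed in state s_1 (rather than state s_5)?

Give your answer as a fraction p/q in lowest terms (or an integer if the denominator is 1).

Answer: 487/577

Derivation:
Let a_i = P(absorbed in s_1 | start in state i).
Boundary conditions: a_s_1 = 1, a_s_5 = 0.
For each transient state i, a_i = sum_j P(i->j) * a_j:
  a_s_2 = 2/5*a_s_1 + 0*a_s_2 + 1/5*a_s_3 + 2/15*a_s_4 + 4/15*a_s_5
  a_s_3 = 8/15*a_s_1 + 4/15*a_s_2 + 1/15*a_s_3 + 2/15*a_s_4 + 0*a_s_5
  a_s_4 = 1/5*a_s_1 + 1/15*a_s_2 + 0*a_s_3 + 3/5*a_s_4 + 2/15*a_s_5

Substituting a_s_1 = 1 and a_s_5 = 0, rearrange to (I - Q) a = r where r[i] = P(i -> s_1):
  [1, -1/5, -2/15] . (a_s_2, a_s_3, a_s_4) = 2/5
  [-4/15, 14/15, -2/15] . (a_s_2, a_s_3, a_s_4) = 8/15
  [-1/15, 0, 2/5] . (a_s_2, a_s_3, a_s_4) = 1/5

Solving yields:
  a_s_2 = 375/577
  a_s_3 = 487/577
  a_s_4 = 351/577

Starting state is s_3, so the absorption probability is a_s_3 = 487/577.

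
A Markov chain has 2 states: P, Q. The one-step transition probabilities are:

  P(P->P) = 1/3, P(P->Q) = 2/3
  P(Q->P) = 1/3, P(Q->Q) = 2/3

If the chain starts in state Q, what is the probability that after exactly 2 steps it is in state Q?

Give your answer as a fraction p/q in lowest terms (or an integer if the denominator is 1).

Answer: 2/3

Derivation:
Computing P^2 by repeated multiplication:
P^1 =
  P: [1/3, 2/3]
  Q: [1/3, 2/3]
P^2 =
  P: [1/3, 2/3]
  Q: [1/3, 2/3]

(P^2)[Q -> Q] = 2/3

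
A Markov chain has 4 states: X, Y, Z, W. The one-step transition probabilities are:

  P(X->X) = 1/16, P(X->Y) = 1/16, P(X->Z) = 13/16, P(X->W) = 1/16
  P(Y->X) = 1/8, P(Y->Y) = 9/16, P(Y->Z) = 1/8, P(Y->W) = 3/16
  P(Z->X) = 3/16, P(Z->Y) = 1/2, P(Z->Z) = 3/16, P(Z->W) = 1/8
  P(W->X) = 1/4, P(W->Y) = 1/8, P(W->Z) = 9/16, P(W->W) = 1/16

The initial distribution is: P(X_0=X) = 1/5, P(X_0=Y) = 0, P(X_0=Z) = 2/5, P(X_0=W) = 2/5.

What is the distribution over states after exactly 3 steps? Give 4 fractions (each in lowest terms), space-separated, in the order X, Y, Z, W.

Propagating the distribution step by step (d_{t+1} = d_t * P):
d_0 = (X=1/5, Y=0, Z=2/5, W=2/5)
  d_1[X] = 1/5*1/16 + 0*1/8 + 2/5*3/16 + 2/5*1/4 = 3/16
  d_1[Y] = 1/5*1/16 + 0*9/16 + 2/5*1/2 + 2/5*1/8 = 21/80
  d_1[Z] = 1/5*13/16 + 0*1/8 + 2/5*3/16 + 2/5*9/16 = 37/80
  d_1[W] = 1/5*1/16 + 0*3/16 + 2/5*1/8 + 2/5*1/16 = 7/80
d_1 = (X=3/16, Y=21/80, Z=37/80, W=7/80)
  d_2[X] = 3/16*1/16 + 21/80*1/8 + 37/80*3/16 + 7/80*1/4 = 49/320
  d_2[Y] = 3/16*1/16 + 21/80*9/16 + 37/80*1/2 + 7/80*1/8 = 257/640
  d_2[Z] = 3/16*13/16 + 21/80*1/8 + 37/80*3/16 + 7/80*9/16 = 411/1280
  d_2[W] = 3/16*1/16 + 21/80*3/16 + 37/80*1/8 + 7/80*1/16 = 159/1280
d_2 = (X=49/320, Y=257/640, Z=411/1280, W=159/1280)
  d_3[X] = 49/320*1/16 + 257/640*1/8 + 411/1280*3/16 + 159/1280*1/4 = 3093/20480
  d_3[Y] = 49/320*1/16 + 257/640*9/16 + 411/1280*1/2 + 159/1280*1/8 = 2107/5120
  d_3[Z] = 49/320*13/16 + 257/640*1/8 + 411/1280*3/16 + 159/1280*9/16 = 39/128
  d_3[W] = 49/320*1/16 + 257/640*3/16 + 411/1280*1/8 + 159/1280*1/16 = 2719/20480
d_3 = (X=3093/20480, Y=2107/5120, Z=39/128, W=2719/20480)

Answer: 3093/20480 2107/5120 39/128 2719/20480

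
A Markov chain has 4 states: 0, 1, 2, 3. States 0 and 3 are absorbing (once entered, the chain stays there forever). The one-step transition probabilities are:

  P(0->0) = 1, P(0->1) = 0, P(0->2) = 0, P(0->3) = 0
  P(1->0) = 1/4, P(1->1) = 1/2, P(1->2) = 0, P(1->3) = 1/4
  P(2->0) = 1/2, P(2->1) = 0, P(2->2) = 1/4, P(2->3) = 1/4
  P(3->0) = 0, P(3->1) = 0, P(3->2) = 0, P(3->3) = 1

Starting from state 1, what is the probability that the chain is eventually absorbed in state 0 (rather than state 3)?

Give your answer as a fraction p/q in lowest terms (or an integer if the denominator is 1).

Let a_i = P(absorbed in 0 | start in state i).
Boundary conditions: a_0 = 1, a_3 = 0.
For each transient state i, a_i = sum_j P(i->j) * a_j:
  a_1 = 1/4*a_0 + 1/2*a_1 + 0*a_2 + 1/4*a_3
  a_2 = 1/2*a_0 + 0*a_1 + 1/4*a_2 + 1/4*a_3

Substituting a_0 = 1 and a_3 = 0, rearrange to (I - Q) a = r where r[i] = P(i -> 0):
  [1/2, 0] . (a_1, a_2) = 1/4
  [0, 3/4] . (a_1, a_2) = 1/2

Solving yields:
  a_1 = 1/2
  a_2 = 2/3

Starting state is 1, so the absorption probability is a_1 = 1/2.

Answer: 1/2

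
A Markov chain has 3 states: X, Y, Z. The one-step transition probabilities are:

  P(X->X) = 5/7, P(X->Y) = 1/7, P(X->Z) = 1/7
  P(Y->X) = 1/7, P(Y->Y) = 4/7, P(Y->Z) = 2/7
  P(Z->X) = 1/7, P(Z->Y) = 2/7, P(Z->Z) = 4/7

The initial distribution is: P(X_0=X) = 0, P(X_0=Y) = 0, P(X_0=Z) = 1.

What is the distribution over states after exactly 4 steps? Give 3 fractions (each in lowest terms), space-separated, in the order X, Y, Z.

Answer: 715/2401 835/2401 851/2401

Derivation:
Propagating the distribution step by step (d_{t+1} = d_t * P):
d_0 = (X=0, Y=0, Z=1)
  d_1[X] = 0*5/7 + 0*1/7 + 1*1/7 = 1/7
  d_1[Y] = 0*1/7 + 0*4/7 + 1*2/7 = 2/7
  d_1[Z] = 0*1/7 + 0*2/7 + 1*4/7 = 4/7
d_1 = (X=1/7, Y=2/7, Z=4/7)
  d_2[X] = 1/7*5/7 + 2/7*1/7 + 4/7*1/7 = 11/49
  d_2[Y] = 1/7*1/7 + 2/7*4/7 + 4/7*2/7 = 17/49
  d_2[Z] = 1/7*1/7 + 2/7*2/7 + 4/7*4/7 = 3/7
d_2 = (X=11/49, Y=17/49, Z=3/7)
  d_3[X] = 11/49*5/7 + 17/49*1/7 + 3/7*1/7 = 93/343
  d_3[Y] = 11/49*1/7 + 17/49*4/7 + 3/7*2/7 = 121/343
  d_3[Z] = 11/49*1/7 + 17/49*2/7 + 3/7*4/7 = 129/343
d_3 = (X=93/343, Y=121/343, Z=129/343)
  d_4[X] = 93/343*5/7 + 121/343*1/7 + 129/343*1/7 = 715/2401
  d_4[Y] = 93/343*1/7 + 121/343*4/7 + 129/343*2/7 = 835/2401
  d_4[Z] = 93/343*1/7 + 121/343*2/7 + 129/343*4/7 = 851/2401
d_4 = (X=715/2401, Y=835/2401, Z=851/2401)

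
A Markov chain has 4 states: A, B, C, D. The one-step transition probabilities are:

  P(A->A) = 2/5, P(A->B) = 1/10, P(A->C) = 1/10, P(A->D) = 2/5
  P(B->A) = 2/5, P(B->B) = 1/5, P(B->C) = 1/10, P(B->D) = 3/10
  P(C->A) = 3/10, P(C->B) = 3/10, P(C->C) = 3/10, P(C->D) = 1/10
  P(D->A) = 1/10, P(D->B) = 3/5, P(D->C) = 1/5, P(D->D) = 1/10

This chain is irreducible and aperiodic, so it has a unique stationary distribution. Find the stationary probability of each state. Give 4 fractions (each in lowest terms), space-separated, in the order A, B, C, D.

The stationary distribution satisfies pi = pi * P, i.e.:
  pi_A = 2/5*pi_A + 2/5*pi_B + 3/10*pi_C + 1/10*pi_D
  pi_B = 1/10*pi_A + 1/5*pi_B + 3/10*pi_C + 3/5*pi_D
  pi_C = 1/10*pi_A + 1/10*pi_B + 3/10*pi_C + 1/5*pi_D
  pi_D = 2/5*pi_A + 3/10*pi_B + 1/10*pi_C + 1/10*pi_D
with normalization: pi_A + pi_B + pi_C + pi_D = 1.

Using the first 3 balance equations plus normalization, the linear system A*pi = b is:
  [-3/5, 2/5, 3/10, 1/10] . pi = 0
  [1/10, -4/5, 3/10, 3/5] . pi = 0
  [1/10, 1/10, -7/10, 1/5] . pi = 0
  [1, 1, 1, 1] . pi = 1

Solving yields:
  pi_A = 311/1005
  pi_B = 286/1005
  pi_C = 157/1005
  pi_D = 251/1005

Verification (pi * P):
  311/1005*2/5 + 286/1005*2/5 + 157/1005*3/10 + 251/1005*1/10 = 311/1005 = pi_A  (ok)
  311/1005*1/10 + 286/1005*1/5 + 157/1005*3/10 + 251/1005*3/5 = 286/1005 = pi_B  (ok)
  311/1005*1/10 + 286/1005*1/10 + 157/1005*3/10 + 251/1005*1/5 = 157/1005 = pi_C  (ok)
  311/1005*2/5 + 286/1005*3/10 + 157/1005*1/10 + 251/1005*1/10 = 251/1005 = pi_D  (ok)

Answer: 311/1005 286/1005 157/1005 251/1005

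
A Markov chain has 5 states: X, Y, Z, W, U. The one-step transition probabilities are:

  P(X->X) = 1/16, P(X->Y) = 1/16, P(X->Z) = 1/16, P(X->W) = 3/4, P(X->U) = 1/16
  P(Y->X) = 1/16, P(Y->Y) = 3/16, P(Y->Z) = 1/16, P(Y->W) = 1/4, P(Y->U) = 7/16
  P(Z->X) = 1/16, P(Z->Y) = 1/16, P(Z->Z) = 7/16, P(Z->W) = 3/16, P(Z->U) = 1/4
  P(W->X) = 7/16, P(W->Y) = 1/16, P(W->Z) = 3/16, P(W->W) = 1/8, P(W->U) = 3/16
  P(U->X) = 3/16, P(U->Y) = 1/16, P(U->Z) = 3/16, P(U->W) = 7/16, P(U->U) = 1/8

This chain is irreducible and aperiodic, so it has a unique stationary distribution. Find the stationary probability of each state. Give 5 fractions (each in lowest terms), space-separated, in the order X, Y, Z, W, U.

Answer: 4/19 1/14 27/133 89/266 24/133

Derivation:
The stationary distribution satisfies pi = pi * P, i.e.:
  pi_X = 1/16*pi_X + 1/16*pi_Y + 1/16*pi_Z + 7/16*pi_W + 3/16*pi_U
  pi_Y = 1/16*pi_X + 3/16*pi_Y + 1/16*pi_Z + 1/16*pi_W + 1/16*pi_U
  pi_Z = 1/16*pi_X + 1/16*pi_Y + 7/16*pi_Z + 3/16*pi_W + 3/16*pi_U
  pi_W = 3/4*pi_X + 1/4*pi_Y + 3/16*pi_Z + 1/8*pi_W + 7/16*pi_U
  pi_U = 1/16*pi_X + 7/16*pi_Y + 1/4*pi_Z + 3/16*pi_W + 1/8*pi_U
with normalization: pi_X + pi_Y + pi_Z + pi_W + pi_U = 1.

Using the first 4 balance equations plus normalization, the linear system A*pi = b is:
  [-15/16, 1/16, 1/16, 7/16, 3/16] . pi = 0
  [1/16, -13/16, 1/16, 1/16, 1/16] . pi = 0
  [1/16, 1/16, -9/16, 3/16, 3/16] . pi = 0
  [3/4, 1/4, 3/16, -7/8, 7/16] . pi = 0
  [1, 1, 1, 1, 1] . pi = 1

Solving yields:
  pi_X = 4/19
  pi_Y = 1/14
  pi_Z = 27/133
  pi_W = 89/266
  pi_U = 24/133

Verification (pi * P):
  4/19*1/16 + 1/14*1/16 + 27/133*1/16 + 89/266*7/16 + 24/133*3/16 = 4/19 = pi_X  (ok)
  4/19*1/16 + 1/14*3/16 + 27/133*1/16 + 89/266*1/16 + 24/133*1/16 = 1/14 = pi_Y  (ok)
  4/19*1/16 + 1/14*1/16 + 27/133*7/16 + 89/266*3/16 + 24/133*3/16 = 27/133 = pi_Z  (ok)
  4/19*3/4 + 1/14*1/4 + 27/133*3/16 + 89/266*1/8 + 24/133*7/16 = 89/266 = pi_W  (ok)
  4/19*1/16 + 1/14*7/16 + 27/133*1/4 + 89/266*3/16 + 24/133*1/8 = 24/133 = pi_U  (ok)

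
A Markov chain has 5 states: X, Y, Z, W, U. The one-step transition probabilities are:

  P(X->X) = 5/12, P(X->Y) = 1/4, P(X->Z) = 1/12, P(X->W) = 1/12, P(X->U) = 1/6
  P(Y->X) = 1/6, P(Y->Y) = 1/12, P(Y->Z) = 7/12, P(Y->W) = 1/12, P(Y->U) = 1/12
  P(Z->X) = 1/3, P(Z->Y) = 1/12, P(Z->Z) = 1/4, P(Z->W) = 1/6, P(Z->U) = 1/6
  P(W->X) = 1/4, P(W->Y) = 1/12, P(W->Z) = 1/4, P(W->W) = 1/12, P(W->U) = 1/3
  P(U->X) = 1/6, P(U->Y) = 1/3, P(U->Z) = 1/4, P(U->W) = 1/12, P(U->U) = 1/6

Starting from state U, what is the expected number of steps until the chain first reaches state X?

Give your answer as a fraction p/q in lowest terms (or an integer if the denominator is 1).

Answer: 27792/6325

Derivation:
Let h_i = expected steps to first reach X from state i.
Boundary: h_X = 0.
First-step equations for the other states:
  h_Y = 1 + 1/6*h_X + 1/12*h_Y + 7/12*h_Z + 1/12*h_W + 1/12*h_U
  h_Z = 1 + 1/3*h_X + 1/12*h_Y + 1/4*h_Z + 1/6*h_W + 1/6*h_U
  h_W = 1 + 1/4*h_X + 1/12*h_Y + 1/4*h_Z + 1/12*h_W + 1/3*h_U
  h_U = 1 + 1/6*h_X + 1/3*h_Y + 1/4*h_Z + 1/12*h_W + 1/6*h_U

Substituting h_X = 0 and rearranging gives the linear system (I - Q) h = 1:
  [11/12, -7/12, -1/12, -1/12] . (h_Y, h_Z, h_W, h_U) = 1
  [-1/12, 3/4, -1/6, -1/6] . (h_Y, h_Z, h_W, h_U) = 1
  [-1/12, -1/4, 11/12, -1/3] . (h_Y, h_Z, h_W, h_U) = 1
  [-1/3, -1/4, -1/12, 5/6] . (h_Y, h_Z, h_W, h_U) = 1

Solving yields:
  h_Y = 26592/6325
  h_Z = 23292/6325
  h_W = 25776/6325
  h_U = 27792/6325

Starting state is U, so the expected hitting time is h_U = 27792/6325.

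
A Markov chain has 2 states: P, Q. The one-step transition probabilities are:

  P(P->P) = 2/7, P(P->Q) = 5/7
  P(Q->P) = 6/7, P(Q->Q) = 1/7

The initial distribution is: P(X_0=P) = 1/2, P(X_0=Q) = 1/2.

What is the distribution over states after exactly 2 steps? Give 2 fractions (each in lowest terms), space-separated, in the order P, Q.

Propagating the distribution step by step (d_{t+1} = d_t * P):
d_0 = (P=1/2, Q=1/2)
  d_1[P] = 1/2*2/7 + 1/2*6/7 = 4/7
  d_1[Q] = 1/2*5/7 + 1/2*1/7 = 3/7
d_1 = (P=4/7, Q=3/7)
  d_2[P] = 4/7*2/7 + 3/7*6/7 = 26/49
  d_2[Q] = 4/7*5/7 + 3/7*1/7 = 23/49
d_2 = (P=26/49, Q=23/49)

Answer: 26/49 23/49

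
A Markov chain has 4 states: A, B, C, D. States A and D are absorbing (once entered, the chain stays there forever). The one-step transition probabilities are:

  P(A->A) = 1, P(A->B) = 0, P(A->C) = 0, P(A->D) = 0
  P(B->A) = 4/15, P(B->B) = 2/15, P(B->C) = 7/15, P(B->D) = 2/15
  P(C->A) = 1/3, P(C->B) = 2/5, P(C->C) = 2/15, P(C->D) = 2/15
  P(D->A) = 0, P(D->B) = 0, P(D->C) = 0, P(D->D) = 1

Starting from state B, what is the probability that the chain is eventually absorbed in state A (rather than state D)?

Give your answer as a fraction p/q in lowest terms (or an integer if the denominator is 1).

Let a_i = P(absorbed in A | start in state i).
Boundary conditions: a_A = 1, a_D = 0.
For each transient state i, a_i = sum_j P(i->j) * a_j:
  a_B = 4/15*a_A + 2/15*a_B + 7/15*a_C + 2/15*a_D
  a_C = 1/3*a_A + 2/5*a_B + 2/15*a_C + 2/15*a_D

Substituting a_A = 1 and a_D = 0, rearrange to (I - Q) a = r where r[i] = P(i -> A):
  [13/15, -7/15] . (a_B, a_C) = 4/15
  [-2/5, 13/15] . (a_B, a_C) = 1/3

Solving yields:
  a_B = 87/127
  a_C = 89/127

Starting state is B, so the absorption probability is a_B = 87/127.

Answer: 87/127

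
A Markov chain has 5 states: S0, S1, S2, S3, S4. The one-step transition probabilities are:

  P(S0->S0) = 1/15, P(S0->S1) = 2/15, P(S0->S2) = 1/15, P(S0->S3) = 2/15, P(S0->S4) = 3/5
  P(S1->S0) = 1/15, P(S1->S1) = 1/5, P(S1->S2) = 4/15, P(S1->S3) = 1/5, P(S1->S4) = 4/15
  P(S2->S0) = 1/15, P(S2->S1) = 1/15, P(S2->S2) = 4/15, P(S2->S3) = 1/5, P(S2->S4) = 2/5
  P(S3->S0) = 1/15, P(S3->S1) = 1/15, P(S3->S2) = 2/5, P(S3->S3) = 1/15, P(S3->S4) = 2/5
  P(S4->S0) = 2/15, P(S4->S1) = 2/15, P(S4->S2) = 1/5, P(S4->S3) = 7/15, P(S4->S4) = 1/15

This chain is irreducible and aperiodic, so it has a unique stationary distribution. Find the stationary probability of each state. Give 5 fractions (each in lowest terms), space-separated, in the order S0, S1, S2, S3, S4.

The stationary distribution satisfies pi = pi * P, i.e.:
  pi_S0 = 1/15*pi_S0 + 1/15*pi_S1 + 1/15*pi_S2 + 1/15*pi_S3 + 2/15*pi_S4
  pi_S1 = 2/15*pi_S0 + 1/5*pi_S1 + 1/15*pi_S2 + 1/15*pi_S3 + 2/15*pi_S4
  pi_S2 = 1/15*pi_S0 + 4/15*pi_S1 + 4/15*pi_S2 + 2/5*pi_S3 + 1/5*pi_S4
  pi_S3 = 2/15*pi_S0 + 1/5*pi_S1 + 1/5*pi_S2 + 1/15*pi_S3 + 7/15*pi_S4
  pi_S4 = 3/5*pi_S0 + 4/15*pi_S1 + 2/5*pi_S2 + 2/5*pi_S3 + 1/15*pi_S4
with normalization: pi_S0 + pi_S1 + pi_S2 + pi_S3 + pi_S4 = 1.

Using the first 4 balance equations plus normalization, the linear system A*pi = b is:
  [-14/15, 1/15, 1/15, 1/15, 2/15] . pi = 0
  [2/15, -4/5, 1/15, 1/15, 2/15] . pi = 0
  [1/15, 4/15, -11/15, 2/5, 1/5] . pi = 0
  [2/15, 1/5, 1/5, -14/15, 7/15] . pi = 0
  [1, 1, 1, 1, 1] . pi = 1

Solving yields:
  pi_S0 = 338/3893
  pi_S1 = 416/3893
  pi_S2 = 17305/66181
  pi_S3 = 16049/66181
  pi_S4 = 1177/3893

Verification (pi * P):
  338/3893*1/15 + 416/3893*1/15 + 17305/66181*1/15 + 16049/66181*1/15 + 1177/3893*2/15 = 338/3893 = pi_S0  (ok)
  338/3893*2/15 + 416/3893*1/5 + 17305/66181*1/15 + 16049/66181*1/15 + 1177/3893*2/15 = 416/3893 = pi_S1  (ok)
  338/3893*1/15 + 416/3893*4/15 + 17305/66181*4/15 + 16049/66181*2/5 + 1177/3893*1/5 = 17305/66181 = pi_S2  (ok)
  338/3893*2/15 + 416/3893*1/5 + 17305/66181*1/5 + 16049/66181*1/15 + 1177/3893*7/15 = 16049/66181 = pi_S3  (ok)
  338/3893*3/5 + 416/3893*4/15 + 17305/66181*2/5 + 16049/66181*2/5 + 1177/3893*1/15 = 1177/3893 = pi_S4  (ok)

Answer: 338/3893 416/3893 17305/66181 16049/66181 1177/3893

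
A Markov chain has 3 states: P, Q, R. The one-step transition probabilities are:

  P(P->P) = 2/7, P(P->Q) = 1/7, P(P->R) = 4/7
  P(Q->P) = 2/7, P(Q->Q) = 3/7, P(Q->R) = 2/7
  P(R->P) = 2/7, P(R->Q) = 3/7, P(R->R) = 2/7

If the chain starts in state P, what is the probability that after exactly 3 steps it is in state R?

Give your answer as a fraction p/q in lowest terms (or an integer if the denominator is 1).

Computing P^3 by repeated multiplication:
P^1 =
  P: [2/7, 1/7, 4/7]
  Q: [2/7, 3/7, 2/7]
  R: [2/7, 3/7, 2/7]
P^2 =
  P: [2/7, 17/49, 18/49]
  Q: [2/7, 17/49, 18/49]
  R: [2/7, 17/49, 18/49]
P^3 =
  P: [2/7, 17/49, 18/49]
  Q: [2/7, 17/49, 18/49]
  R: [2/7, 17/49, 18/49]

(P^3)[P -> R] = 18/49

Answer: 18/49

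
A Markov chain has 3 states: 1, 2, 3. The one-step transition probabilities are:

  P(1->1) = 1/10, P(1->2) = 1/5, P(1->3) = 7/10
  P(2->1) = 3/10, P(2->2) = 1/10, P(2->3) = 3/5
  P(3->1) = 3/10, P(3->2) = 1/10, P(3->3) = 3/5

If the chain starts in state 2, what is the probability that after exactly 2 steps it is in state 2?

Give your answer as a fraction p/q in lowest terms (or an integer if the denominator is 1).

Computing P^2 by repeated multiplication:
P^1 =
  1: [1/10, 1/5, 7/10]
  2: [3/10, 1/10, 3/5]
  3: [3/10, 1/10, 3/5]
P^2 =
  1: [7/25, 11/100, 61/100]
  2: [6/25, 13/100, 63/100]
  3: [6/25, 13/100, 63/100]

(P^2)[2 -> 2] = 13/100

Answer: 13/100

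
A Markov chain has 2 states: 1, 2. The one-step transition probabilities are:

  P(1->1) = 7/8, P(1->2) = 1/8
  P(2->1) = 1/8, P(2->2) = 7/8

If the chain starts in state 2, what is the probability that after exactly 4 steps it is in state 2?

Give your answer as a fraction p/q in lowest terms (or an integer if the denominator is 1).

Answer: 337/512

Derivation:
Computing P^4 by repeated multiplication:
P^1 =
  1: [7/8, 1/8]
  2: [1/8, 7/8]
P^2 =
  1: [25/32, 7/32]
  2: [7/32, 25/32]
P^3 =
  1: [91/128, 37/128]
  2: [37/128, 91/128]
P^4 =
  1: [337/512, 175/512]
  2: [175/512, 337/512]

(P^4)[2 -> 2] = 337/512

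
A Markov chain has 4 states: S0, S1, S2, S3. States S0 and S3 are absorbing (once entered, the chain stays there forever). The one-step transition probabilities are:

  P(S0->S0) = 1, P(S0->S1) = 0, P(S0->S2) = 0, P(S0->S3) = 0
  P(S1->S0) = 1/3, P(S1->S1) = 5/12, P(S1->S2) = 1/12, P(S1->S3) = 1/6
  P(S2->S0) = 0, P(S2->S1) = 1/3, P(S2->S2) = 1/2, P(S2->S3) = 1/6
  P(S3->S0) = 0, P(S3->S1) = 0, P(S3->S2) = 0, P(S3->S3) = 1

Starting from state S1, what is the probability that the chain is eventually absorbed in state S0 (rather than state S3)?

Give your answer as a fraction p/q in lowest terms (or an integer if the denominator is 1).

Let a_i = P(absorbed in S0 | start in state i).
Boundary conditions: a_S0 = 1, a_S3 = 0.
For each transient state i, a_i = sum_j P(i->j) * a_j:
  a_S1 = 1/3*a_S0 + 5/12*a_S1 + 1/12*a_S2 + 1/6*a_S3
  a_S2 = 0*a_S0 + 1/3*a_S1 + 1/2*a_S2 + 1/6*a_S3

Substituting a_S0 = 1 and a_S3 = 0, rearrange to (I - Q) a = r where r[i] = P(i -> S0):
  [7/12, -1/12] . (a_S1, a_S2) = 1/3
  [-1/3, 1/2] . (a_S1, a_S2) = 0

Solving yields:
  a_S1 = 12/19
  a_S2 = 8/19

Starting state is S1, so the absorption probability is a_S1 = 12/19.

Answer: 12/19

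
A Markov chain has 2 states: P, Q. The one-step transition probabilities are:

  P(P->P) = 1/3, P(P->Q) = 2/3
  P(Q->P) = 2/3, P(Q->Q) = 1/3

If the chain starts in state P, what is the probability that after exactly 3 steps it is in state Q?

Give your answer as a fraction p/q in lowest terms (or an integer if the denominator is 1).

Answer: 14/27

Derivation:
Computing P^3 by repeated multiplication:
P^1 =
  P: [1/3, 2/3]
  Q: [2/3, 1/3]
P^2 =
  P: [5/9, 4/9]
  Q: [4/9, 5/9]
P^3 =
  P: [13/27, 14/27]
  Q: [14/27, 13/27]

(P^3)[P -> Q] = 14/27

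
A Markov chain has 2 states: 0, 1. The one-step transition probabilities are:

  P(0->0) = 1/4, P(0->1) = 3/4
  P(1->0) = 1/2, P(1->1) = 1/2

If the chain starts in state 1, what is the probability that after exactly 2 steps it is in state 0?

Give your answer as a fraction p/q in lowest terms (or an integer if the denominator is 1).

Computing P^2 by repeated multiplication:
P^1 =
  0: [1/4, 3/4]
  1: [1/2, 1/2]
P^2 =
  0: [7/16, 9/16]
  1: [3/8, 5/8]

(P^2)[1 -> 0] = 3/8

Answer: 3/8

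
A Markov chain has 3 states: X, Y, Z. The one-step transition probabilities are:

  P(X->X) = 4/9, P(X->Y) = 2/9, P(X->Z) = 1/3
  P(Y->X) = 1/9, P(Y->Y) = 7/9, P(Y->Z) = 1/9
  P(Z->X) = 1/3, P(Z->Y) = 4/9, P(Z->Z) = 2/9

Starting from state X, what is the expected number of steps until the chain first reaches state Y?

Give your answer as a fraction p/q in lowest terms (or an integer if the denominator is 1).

Answer: 45/13

Derivation:
Let h_i = expected steps to first reach Y from state i.
Boundary: h_Y = 0.
First-step equations for the other states:
  h_X = 1 + 4/9*h_X + 2/9*h_Y + 1/3*h_Z
  h_Z = 1 + 1/3*h_X + 4/9*h_Y + 2/9*h_Z

Substituting h_Y = 0 and rearranging gives the linear system (I - Q) h = 1:
  [5/9, -1/3] . (h_X, h_Z) = 1
  [-1/3, 7/9] . (h_X, h_Z) = 1

Solving yields:
  h_X = 45/13
  h_Z = 36/13

Starting state is X, so the expected hitting time is h_X = 45/13.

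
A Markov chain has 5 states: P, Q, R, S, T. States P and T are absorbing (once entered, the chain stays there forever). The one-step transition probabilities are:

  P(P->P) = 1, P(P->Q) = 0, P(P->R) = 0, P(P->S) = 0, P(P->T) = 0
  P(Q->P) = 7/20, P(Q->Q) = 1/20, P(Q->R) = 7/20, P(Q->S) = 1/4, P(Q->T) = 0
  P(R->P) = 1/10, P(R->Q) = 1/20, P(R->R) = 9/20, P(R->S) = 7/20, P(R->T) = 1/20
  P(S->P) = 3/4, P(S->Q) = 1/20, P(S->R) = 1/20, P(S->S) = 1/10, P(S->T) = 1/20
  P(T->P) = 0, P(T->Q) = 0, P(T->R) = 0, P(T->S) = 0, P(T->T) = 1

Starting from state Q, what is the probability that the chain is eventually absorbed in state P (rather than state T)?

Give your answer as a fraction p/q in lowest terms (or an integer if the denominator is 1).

Let a_i = P(absorbed in P | start in state i).
Boundary conditions: a_P = 1, a_T = 0.
For each transient state i, a_i = sum_j P(i->j) * a_j:
  a_Q = 7/20*a_P + 1/20*a_Q + 7/20*a_R + 1/4*a_S + 0*a_T
  a_R = 1/10*a_P + 1/20*a_Q + 9/20*a_R + 7/20*a_S + 1/20*a_T
  a_S = 3/4*a_P + 1/20*a_Q + 1/20*a_R + 1/10*a_S + 1/20*a_T

Substituting a_P = 1 and a_T = 0, rearrange to (I - Q) a = r where r[i] = P(i -> P):
  [19/20, -7/20, -1/4] . (a_Q, a_R, a_S) = 7/20
  [-1/20, 11/20, -7/20] . (a_Q, a_R, a_S) = 1/10
  [-1/20, -1/20, 9/10] . (a_Q, a_R, a_S) = 3/4

Solving yields:
  a_Q = 3159/3394
  a_R = 2919/3394
  a_S = 1583/1697

Starting state is Q, so the absorption probability is a_Q = 3159/3394.

Answer: 3159/3394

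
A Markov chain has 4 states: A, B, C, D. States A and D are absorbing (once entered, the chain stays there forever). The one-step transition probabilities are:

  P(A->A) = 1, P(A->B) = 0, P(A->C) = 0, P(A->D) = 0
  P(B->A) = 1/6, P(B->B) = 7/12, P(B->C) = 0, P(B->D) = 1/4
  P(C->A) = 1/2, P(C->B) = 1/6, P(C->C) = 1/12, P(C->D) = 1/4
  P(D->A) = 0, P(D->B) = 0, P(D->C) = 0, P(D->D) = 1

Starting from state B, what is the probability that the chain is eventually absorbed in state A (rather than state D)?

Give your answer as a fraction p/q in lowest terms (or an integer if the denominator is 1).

Answer: 2/5

Derivation:
Let a_i = P(absorbed in A | start in state i).
Boundary conditions: a_A = 1, a_D = 0.
For each transient state i, a_i = sum_j P(i->j) * a_j:
  a_B = 1/6*a_A + 7/12*a_B + 0*a_C + 1/4*a_D
  a_C = 1/2*a_A + 1/6*a_B + 1/12*a_C + 1/4*a_D

Substituting a_A = 1 and a_D = 0, rearrange to (I - Q) a = r where r[i] = P(i -> A):
  [5/12, 0] . (a_B, a_C) = 1/6
  [-1/6, 11/12] . (a_B, a_C) = 1/2

Solving yields:
  a_B = 2/5
  a_C = 34/55

Starting state is B, so the absorption probability is a_B = 2/5.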